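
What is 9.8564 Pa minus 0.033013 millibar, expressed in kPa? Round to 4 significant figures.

0.006555 kPa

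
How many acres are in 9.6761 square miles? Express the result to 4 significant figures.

1 mi² = 640.000 acre.
So 9.6761 × 640.000 ≈ 6193 acre.

6193 acres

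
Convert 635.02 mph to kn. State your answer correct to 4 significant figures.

1 mile per hour = 0.868976 kn.
Thus 635.02 × 0.868976 ≈ 551.8 kn.

551.8 kn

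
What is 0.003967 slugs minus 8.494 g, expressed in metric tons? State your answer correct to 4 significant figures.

0.003967 slug = 5.78940e-5 t and 8.494 g = 8.49400e-6 t.
5.78940e-5 − 8.49400e-6 ≈ 4.940e-5 t.

4.940e-5 t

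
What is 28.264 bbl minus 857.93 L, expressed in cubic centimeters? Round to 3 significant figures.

28.264 bbl = 4.49362 × 10^6 cm³ and 857.93 L = 857930 cm³.
4.49362 × 10^6 − 857930 ≈ 3.64 × 10^6 cm³.

3.64 × 10^6 cm³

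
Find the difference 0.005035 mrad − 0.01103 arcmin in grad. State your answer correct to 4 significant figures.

0.0001163 grad

0.005035 mrad = 0.000320538 grad and 0.01103 arcmin = 0.000204259 grad.
0.000320538 − 0.000204259 ≈ 0.0001163 grad.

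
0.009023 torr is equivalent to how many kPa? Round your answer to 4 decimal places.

1 torr = 0.133322 kPa.
0.009023 × 0.133322 ≈ 0.0012 kPa.

0.0012 kPa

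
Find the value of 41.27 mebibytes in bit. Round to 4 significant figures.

1 mebibyte = 8.38861e+6 bit.
So 41.27 × 8.38861e+6 ≈ 3.462e+8 bit.

3.462e+8 bits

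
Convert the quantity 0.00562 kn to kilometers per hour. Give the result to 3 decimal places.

1 kn = 1.85200 km/h.
Thus 0.00562 × 1.85200 ≈ 0.010 km/h.

0.010 km/h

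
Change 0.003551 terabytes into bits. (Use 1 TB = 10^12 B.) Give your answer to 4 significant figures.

1 TB = 8.00000e+12 bit.
So 0.003551 × 8.00000e+12 ≈ 2.841e+10 bit.

2.841e+10 bit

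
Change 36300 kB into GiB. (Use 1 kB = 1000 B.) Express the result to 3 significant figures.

0.0338 GiB

1 kilobyte = 9.31323 × 10^-7 gibibytes.
Thus 36300 × 9.31323 × 10^-7 ≈ 0.0338 GiB.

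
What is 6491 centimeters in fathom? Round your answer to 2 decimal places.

1 centimeter = 0.00546807 fathom.
6491 × 0.00546807 ≈ 35.49 fathom.

35.49 fathom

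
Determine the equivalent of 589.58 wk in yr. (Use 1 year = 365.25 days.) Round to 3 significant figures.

11.3 years

1 wk = 0.0191650 yr.
Thus 589.58 × 0.0191650 ≈ 11.3 yr.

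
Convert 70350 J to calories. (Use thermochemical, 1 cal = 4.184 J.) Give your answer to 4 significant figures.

16810 cal

1 J = 0.239006 calories.
Thus 70350 × 0.239006 ≈ 16810 cal.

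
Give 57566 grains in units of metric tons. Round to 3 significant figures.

1 gr = 6.47989 × 10^-8 metric tons.
Thus 57566 × 6.47989 × 10^-8 ≈ 0.00373 t.

0.00373 t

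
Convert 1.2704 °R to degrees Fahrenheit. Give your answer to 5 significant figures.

°R = °F + 459.67.
Applying the formula gives -458.40 °F.

-458.40 degrees Fahrenheit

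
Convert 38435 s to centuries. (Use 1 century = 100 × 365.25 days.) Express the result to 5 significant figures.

1.2179e-5 centuries

1 second = 3.16881e-10 century.
38435 × 3.16881e-10 ≈ 1.2179e-5 century.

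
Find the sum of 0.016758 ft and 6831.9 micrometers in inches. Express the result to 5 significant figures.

0.016758 ft = 0.201096 in and 6831.9 μm = 0.268972 in.
0.201096 + 0.268972 ≈ 0.47007 in.

0.47007 in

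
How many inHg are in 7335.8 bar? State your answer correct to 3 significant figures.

217000 inches of mercury

1 bar = 29.5300 inHg.
So 7335.8 × 29.5300 ≈ 217000 inHg.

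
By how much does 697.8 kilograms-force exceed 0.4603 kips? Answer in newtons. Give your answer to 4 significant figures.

697.8 kgf = 6843.08 N and 0.4603 kip = 2047.52 N.
6843.08 − 2047.52 ≈ 4796 N.

4796 newtons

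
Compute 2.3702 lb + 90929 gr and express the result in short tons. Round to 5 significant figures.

2.3702 lb = 0.00118510 short ton and 90929 gr = 0.00649493 short ton.
0.00118510 + 0.00649493 ≈ 0.0076800 short ton.

0.0076800 short ton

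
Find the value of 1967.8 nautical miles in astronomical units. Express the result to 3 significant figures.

1 nautical mile = 1.23799e-8 au.
Then 1967.8 × 1.23799e-8 ≈ 2.44e-5 au.

2.44e-5 au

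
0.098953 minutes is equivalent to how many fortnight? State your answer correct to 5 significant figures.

1 minute = 4.96032 × 10^-5 fortnight.
So 0.098953 × 4.96032 × 10^-5 ≈ 4.9084 × 10^-6 fortnight.

4.9084 × 10^-6 fortnight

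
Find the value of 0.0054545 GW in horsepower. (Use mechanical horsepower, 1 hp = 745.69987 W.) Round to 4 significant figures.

1 gigawatt = 1.34102 × 10^6 hp.
0.0054545 × 1.34102 × 10^6 ≈ 7315 hp.

7315 hp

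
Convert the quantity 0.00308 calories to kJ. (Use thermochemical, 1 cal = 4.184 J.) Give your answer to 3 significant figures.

1 calorie = 0.00418400 kilojoules.
Thus 0.00308 × 0.00418400 ≈ 1.29 × 10^-5 kJ.

1.29 × 10^-5 kJ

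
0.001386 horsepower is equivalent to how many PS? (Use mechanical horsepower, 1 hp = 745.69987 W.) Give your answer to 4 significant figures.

1 hp = 1.01387 PS.
Thus 0.001386 × 1.01387 ≈ 0.001405 PS.

0.001405 metric horsepower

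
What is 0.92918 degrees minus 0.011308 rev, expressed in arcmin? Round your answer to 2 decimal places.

-188.50 arcmin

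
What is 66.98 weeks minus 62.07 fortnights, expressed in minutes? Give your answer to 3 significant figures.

-576000 min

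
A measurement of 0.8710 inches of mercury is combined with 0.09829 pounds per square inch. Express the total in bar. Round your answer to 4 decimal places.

0.0363 bar

0.8710 inHg = 0.0294954 bar and 0.09829 psi = 0.00677686 bar.
0.0294954 + 0.00677686 ≈ 0.0363 bar.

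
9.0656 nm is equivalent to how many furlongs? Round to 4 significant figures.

4.506 × 10^-11 furlong

1 nanometer = 4.97097 × 10^-12 furlong.
Then 9.0656 × 4.97097 × 10^-12 ≈ 4.506 × 10^-11 furlong.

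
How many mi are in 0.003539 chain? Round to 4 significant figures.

4.424e-5 mi

1 chain = 0.0125000 miles.
Thus 0.003539 × 0.0125000 ≈ 4.424e-5 mi.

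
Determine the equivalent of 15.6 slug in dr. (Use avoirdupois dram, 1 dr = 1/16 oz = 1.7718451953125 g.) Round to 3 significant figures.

128000 dr

1 slug = 8236.56 drams.
Then 15.6 × 8236.56 ≈ 128000 dr.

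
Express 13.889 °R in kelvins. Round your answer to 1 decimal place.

7.7 K

°R = K × 9/5.
Applying the formula gives 7.7 K.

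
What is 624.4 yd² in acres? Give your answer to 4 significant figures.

1 yd² = 0.000206612 acres.
Then 624.4 × 0.000206612 ≈ 0.1290 acre.

0.1290 acres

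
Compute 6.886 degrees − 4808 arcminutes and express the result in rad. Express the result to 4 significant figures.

-1.278 rad

6.886 ° = 0.120183 rad and 4808 arcmin = 1.39859 rad.
0.120183 − 1.39859 ≈ -1.278 rad.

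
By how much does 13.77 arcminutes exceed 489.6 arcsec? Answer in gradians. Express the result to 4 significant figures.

0.1039 gradians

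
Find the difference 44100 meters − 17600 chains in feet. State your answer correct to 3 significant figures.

-1.02 × 10^6 feet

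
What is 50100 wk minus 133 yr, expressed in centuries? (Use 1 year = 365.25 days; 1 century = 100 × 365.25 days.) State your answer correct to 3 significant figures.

8.27 century

50100 wk = 9.60164 century and 133 yr = 1.33000 century.
9.60164 − 1.33000 ≈ 8.27 century.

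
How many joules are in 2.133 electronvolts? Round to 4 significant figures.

3.417e-19 J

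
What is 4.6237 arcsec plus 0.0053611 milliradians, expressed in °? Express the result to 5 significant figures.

0.0015915 °

4.6237 arcsec = 0.00128436 ° and 0.0053611 mrad = 0.000307168 °.
0.00128436 + 0.000307168 ≈ 0.0015915 °.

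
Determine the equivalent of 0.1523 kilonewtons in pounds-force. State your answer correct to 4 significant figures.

34.24 lbf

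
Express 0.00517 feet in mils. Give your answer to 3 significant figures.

62.0 mil

1 ft = 12000.0 mils.
So 0.00517 × 12000.0 ≈ 62.0 mil.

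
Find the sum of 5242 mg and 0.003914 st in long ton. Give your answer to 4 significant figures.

5242 mg = 5.15921e-6 long ton and 0.003914 st = 2.44625e-5 long ton.
5.15921e-6 + 2.44625e-5 ≈ 2.962e-5 long ton.

2.962e-5 long ton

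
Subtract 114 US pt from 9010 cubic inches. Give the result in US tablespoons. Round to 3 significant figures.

6340 US tablespoons

9010 in³ = 9985.11 US tbsp and 114 US pt = 3648.00 US tbsp.
9985.11 − 3648.00 ≈ 6340 US tbsp.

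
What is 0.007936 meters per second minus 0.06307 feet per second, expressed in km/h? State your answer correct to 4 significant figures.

-0.04064 km/h

0.007936 m/s = 0.0285696 km/h and 0.06307 ft/s = 0.0692054 km/h.
0.0285696 − 0.0692054 ≈ -0.04064 km/h.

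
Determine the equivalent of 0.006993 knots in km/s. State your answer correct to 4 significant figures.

1 knot = 0.000514444 kilometers per second.
Thus 0.006993 × 0.000514444 ≈ 3.598 × 10^-6 km/s.

3.598 × 10^-6 kilometers per second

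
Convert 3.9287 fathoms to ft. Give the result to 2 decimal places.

23.57 ft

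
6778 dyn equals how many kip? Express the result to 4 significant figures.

1.524e-5 kips

1 dyn = 2.24809e-9 kip.
Thus 6778 × 2.24809e-9 ≈ 1.524e-5 kip.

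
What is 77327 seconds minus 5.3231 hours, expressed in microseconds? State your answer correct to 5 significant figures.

77327 s = 7.73270 × 10^10 μs and 5.3231 h = 1.91632 × 10^10 μs.
7.73270 × 10^10 − 1.91632 × 10^10 ≈ 5.8164 × 10^10 μs.

5.8164 × 10^10 μs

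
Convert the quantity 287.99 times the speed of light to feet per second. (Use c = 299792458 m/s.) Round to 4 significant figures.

2.833 × 10^11 ft/s

1 c = 9.83571 × 10^8 ft/s.
287.99 × 9.83571 × 10^8 ≈ 2.833 × 10^11 ft/s.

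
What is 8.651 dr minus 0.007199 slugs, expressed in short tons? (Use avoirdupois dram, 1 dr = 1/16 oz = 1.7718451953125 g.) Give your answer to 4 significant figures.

8.651 dr = 1.68965 × 10^-5 short ton and 0.007199 slug = 0.000115810 short ton.
1.68965 × 10^-5 − 0.000115810 ≈ -9.891 × 10^-5 short ton.

-9.891 × 10^-5 short tons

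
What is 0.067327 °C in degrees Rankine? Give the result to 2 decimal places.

°R = (°C + 273.15) × 9/5.
Applying the formula gives 491.79 °R.

491.79 °R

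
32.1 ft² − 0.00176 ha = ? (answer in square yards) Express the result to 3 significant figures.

-17.5 yd²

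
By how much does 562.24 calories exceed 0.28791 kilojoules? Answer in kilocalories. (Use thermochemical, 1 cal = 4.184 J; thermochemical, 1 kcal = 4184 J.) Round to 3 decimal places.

562.24 cal = 0.562240 kcal and 0.28791 kJ = 0.0688121 kcal.
0.562240 − 0.0688121 ≈ 0.493 kcal.

0.493 kcal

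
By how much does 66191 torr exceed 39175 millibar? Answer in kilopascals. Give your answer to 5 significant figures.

4907.2 kilopascals

66191 torr = 8824.74 kPa and 39175 mbar = 3917.50 kPa.
8824.74 − 3917.50 ≈ 4907.2 kPa.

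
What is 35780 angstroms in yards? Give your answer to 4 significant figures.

1 Å = 1.09361 × 10^-10 yd.
Thus 35780 × 1.09361 × 10^-10 ≈ 3.913 × 10^-6 yd.

3.913 × 10^-6 yd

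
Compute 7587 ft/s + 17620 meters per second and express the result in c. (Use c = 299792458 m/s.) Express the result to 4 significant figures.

6.649 × 10^-5 times the speed of light

7587 ft/s = 7.71373 × 10^-6 c and 17620 m/s = 5.87740 × 10^-5 c.
7.71373 × 10^-6 + 5.87740 × 10^-5 ≈ 6.649 × 10^-5 c.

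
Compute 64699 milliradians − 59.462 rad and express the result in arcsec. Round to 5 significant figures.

64699 mrad = 1.33451e+7 arcsec and 59.462 rad = 1.22649e+7 arcsec.
1.33451e+7 − 1.22649e+7 ≈ 1.0802e+6 arcsec.

1.0802e+6 arcsec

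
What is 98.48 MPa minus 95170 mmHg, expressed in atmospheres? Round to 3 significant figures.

98.48 MPa = 971.922 atm and 95170 mmHg = 125.224 atm.
971.922 − 125.224 ≈ 847 atm.

847 atm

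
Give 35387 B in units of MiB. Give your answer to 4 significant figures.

0.03375 MiB

1 byte = 9.53674e-7 mebibytes.
Thus 35387 × 9.53674e-7 ≈ 0.03375 MiB.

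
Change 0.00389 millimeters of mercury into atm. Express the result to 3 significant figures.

1 millimeter of mercury = 0.00131579 atm.
Then 0.00389 × 0.00131579 ≈ 5.12 × 10^-6 atm.

5.12 × 10^-6 atmospheres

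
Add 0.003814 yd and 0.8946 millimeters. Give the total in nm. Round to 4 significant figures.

4.382e+6 nm

0.003814 yd = 3.48752e+6 nm and 0.8946 mm = 894600 nm.
3.48752e+6 + 894600 ≈ 4.382e+6 nm.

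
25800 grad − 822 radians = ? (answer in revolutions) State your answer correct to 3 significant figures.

-66.3 rev

25800 grad = 64.5000 rev and 822 rad = 130.825 rev.
64.5000 − 130.825 ≈ -66.3 rev.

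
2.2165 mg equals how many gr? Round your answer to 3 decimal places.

0.034 gr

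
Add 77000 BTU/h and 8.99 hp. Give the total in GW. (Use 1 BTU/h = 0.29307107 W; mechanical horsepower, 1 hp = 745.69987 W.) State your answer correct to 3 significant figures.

2.93e-5 GW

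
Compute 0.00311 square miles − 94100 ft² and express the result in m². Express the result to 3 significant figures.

0.00311 mi² = 8054.86 m² and 94100 ft² = 8742.18 m².
8054.86 − 8742.18 ≈ -687 m².

-687 square meters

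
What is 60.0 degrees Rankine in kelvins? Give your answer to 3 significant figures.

33.3 K

°R = K × 9/5.
Applying the formula gives 33.3 K.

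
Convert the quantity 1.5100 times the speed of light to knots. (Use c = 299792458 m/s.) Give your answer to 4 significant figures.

1 c = 5.82750 × 10^8 kn.
Thus 1.5100 × 5.82750 × 10^8 ≈ 8.800 × 10^8 kn.

8.800 × 10^8 kn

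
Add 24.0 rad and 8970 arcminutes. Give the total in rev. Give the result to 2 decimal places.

4.23 rev

24.0 rad = 3.81972 rev and 8970 arcmin = 0.415278 rev.
3.81972 + 0.415278 ≈ 4.23 rev.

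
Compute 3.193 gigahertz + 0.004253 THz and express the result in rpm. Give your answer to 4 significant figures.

3.193 GHz = 1.91580e+11 rpm and 0.004253 THz = 2.55180e+11 rpm.
1.91580e+11 + 2.55180e+11 ≈ 4.468e+11 rpm.

4.468e+11 rpm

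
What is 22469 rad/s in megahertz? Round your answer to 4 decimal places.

0.0036 MHz

1 radian per second = 1.59155 × 10^-7 MHz.
22469 × 1.59155 × 10^-7 ≈ 0.0036 MHz.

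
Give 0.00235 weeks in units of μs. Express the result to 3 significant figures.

1.42 × 10^9 μs

1 wk = 6.04800 × 10^11 μs.
Then 0.00235 × 6.04800 × 10^11 ≈ 1.42 × 10^9 μs.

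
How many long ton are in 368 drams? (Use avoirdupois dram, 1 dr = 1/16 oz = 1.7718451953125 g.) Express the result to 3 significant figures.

1 dr = 1.74386 × 10^-6 long ton.
Thus 368 × 1.74386 × 10^-6 ≈ 0.000642 long ton.

0.000642 long ton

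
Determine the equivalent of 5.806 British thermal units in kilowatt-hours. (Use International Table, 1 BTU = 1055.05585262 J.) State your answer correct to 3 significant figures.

1 BTU = 0.000293071 kilowatt-hours.
Then 5.806 × 0.000293071 ≈ 0.00170 kWh.

0.00170 kWh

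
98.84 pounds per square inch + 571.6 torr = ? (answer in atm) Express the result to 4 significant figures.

98.84 psi = 6.72566 atm and 571.6 torr = 0.752105 atm.
6.72566 + 0.752105 ≈ 7.478 atm.

7.478 atm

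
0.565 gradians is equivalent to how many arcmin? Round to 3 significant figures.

30.5 arcmin

1 gradian = 54.0000 arcmin.
Thus 0.565 × 54.0000 ≈ 30.5 arcmin.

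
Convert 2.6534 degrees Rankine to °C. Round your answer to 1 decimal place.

-271.7 degrees Celsius

°R = (°C + 273.15) × 9/5.
Applying the formula gives -271.7 °C.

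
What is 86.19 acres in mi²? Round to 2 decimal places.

0.13 square miles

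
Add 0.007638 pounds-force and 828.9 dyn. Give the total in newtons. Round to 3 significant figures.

0.007638 lbf = 0.0339755 N and 828.9 dyn = 0.00828900 N.
0.0339755 + 0.00828900 ≈ 0.0423 N.

0.0423 N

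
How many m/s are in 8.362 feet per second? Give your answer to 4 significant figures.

2.549 m/s

1 ft/s = 0.304800 meters per second.
Thus 8.362 × 0.304800 ≈ 2.549 m/s.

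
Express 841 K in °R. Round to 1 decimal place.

°R = K × 9/5.
Applying the formula gives 1513.8 °R.

1513.8 °R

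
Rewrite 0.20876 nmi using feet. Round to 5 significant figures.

1268.4 ft

1 nautical mile = 6076.115 feet.
0.20876 × 6076.115 ≈ 1268.4 ft.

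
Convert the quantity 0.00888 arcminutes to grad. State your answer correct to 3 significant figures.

0.000164 grad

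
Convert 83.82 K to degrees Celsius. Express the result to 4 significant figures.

-189.3 °C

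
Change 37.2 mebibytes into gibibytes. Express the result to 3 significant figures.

0.0363 gibibytes

1 mebibyte = 0.0009765625 GiB.
Thus 37.2 × 0.0009765625 ≈ 0.0363 GiB.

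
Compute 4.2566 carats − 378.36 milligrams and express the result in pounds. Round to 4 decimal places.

4.2566 ct = 0.00187684 lb and 378.36 mg = 0.000834141 lb.
0.00187684 − 0.000834141 ≈ 0.0010 lb.

0.0010 lb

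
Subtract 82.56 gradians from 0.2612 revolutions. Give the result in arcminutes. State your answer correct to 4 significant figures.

0.2612 rev = 5641.92 arcmin and 82.56 grad = 4458.24 arcmin.
5641.92 − 4458.24 ≈ 1184 arcmin.

1184 arcminutes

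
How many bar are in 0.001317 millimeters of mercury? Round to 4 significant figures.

1 millimeter of mercury = 0.00133322 bar.
Then 0.001317 × 0.00133322 ≈ 1.756 × 10^-6 bar.

1.756 × 10^-6 bar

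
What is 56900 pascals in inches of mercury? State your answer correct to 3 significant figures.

16.8 inHg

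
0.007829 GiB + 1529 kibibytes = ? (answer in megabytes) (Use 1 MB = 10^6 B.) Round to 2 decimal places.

9.97 MB

0.007829 GiB = 8.40632 MB and 1529 KiB = 1.56570 MB.
8.40632 + 1.56570 ≈ 9.97 MB.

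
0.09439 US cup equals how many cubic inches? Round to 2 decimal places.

1.36 in³

1 US cup = 14.4375 in³.
So 0.09439 × 14.4375 ≈ 1.36 in³.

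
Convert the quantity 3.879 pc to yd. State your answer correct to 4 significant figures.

1 pc = 3.37454 × 10^16 yards.
3.879 × 3.37454 × 10^16 ≈ 1.309 × 10^17 yd.

1.309 × 10^17 yards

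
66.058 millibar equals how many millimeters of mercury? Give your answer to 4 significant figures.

1 millibar = 0.750062 millimeters of mercury.
Then 66.058 × 0.750062 ≈ 49.55 mmHg.

49.55 millimeters of mercury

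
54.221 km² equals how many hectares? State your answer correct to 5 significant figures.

5422.1 hectares

1 km² = 100.000 ha.
54.221 × 100.000 ≈ 5422.1 ha.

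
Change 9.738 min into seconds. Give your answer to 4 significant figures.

584.3 s

1 minute = 60.0000 seconds.
Then 9.738 × 60.0000 ≈ 584.3 s.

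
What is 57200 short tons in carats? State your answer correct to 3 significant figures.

1 short ton = 4.53592e+6 ct.
57200 × 4.53592e+6 ≈ 2.59e+11 ct.

2.59e+11 carats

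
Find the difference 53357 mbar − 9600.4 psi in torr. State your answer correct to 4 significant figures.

53357 mbar = 40021.0 torr and 9600.4 psi = 496484 torr.
40021.0 − 496484 ≈ -456500 torr.

-456500 torr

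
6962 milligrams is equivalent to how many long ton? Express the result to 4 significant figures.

6.852e-6 long ton

1 mg = 9.84207e-10 long ton.
6962 × 9.84207e-10 ≈ 6.852e-6 long ton.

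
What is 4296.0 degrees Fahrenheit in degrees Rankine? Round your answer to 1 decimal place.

4755.7 °R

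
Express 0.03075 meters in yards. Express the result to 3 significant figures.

1 meter = 1.09361 yd.
So 0.03075 × 1.09361 ≈ 0.0336 yd.

0.0336 yards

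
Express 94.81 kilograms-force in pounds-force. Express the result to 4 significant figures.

1 kilogram-force = 2.20462 pounds-force.
94.81 × 2.20462 ≈ 209.0 lbf.

209.0 pounds-force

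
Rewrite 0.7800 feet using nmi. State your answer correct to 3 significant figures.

1 ft = 0.000164579 nautical miles.
Thus 0.7800 × 0.000164579 ≈ 0.000128 nmi.

0.000128 nautical miles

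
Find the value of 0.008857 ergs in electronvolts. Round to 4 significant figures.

1 erg = 6.24151e+11 eV.
Then 0.008857 × 6.24151e+11 ≈ 5.528e+9 eV.

5.528e+9 eV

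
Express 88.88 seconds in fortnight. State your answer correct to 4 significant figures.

7.348e-5 fortnight

1 s = 8.26720e-7 fortnights.
Thus 88.88 × 8.26720e-7 ≈ 7.348e-5 fortnight.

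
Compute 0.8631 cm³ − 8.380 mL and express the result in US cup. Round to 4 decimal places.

-0.0318 US cup

0.8631 cm³ = 0.00364811 US cup and 8.380 mL = 0.0354202 US cup.
0.00364811 − 0.0354202 ≈ -0.0318 US cup.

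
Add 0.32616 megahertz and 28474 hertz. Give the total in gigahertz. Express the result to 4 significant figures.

0.0003546 gigahertz

0.32616 MHz = 0.000326160 GHz and 28474 Hz = 2.84740e-5 GHz.
0.000326160 + 2.84740e-5 ≈ 0.0003546 GHz.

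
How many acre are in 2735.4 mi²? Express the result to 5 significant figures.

1.7507 × 10^6 acre

1 mi² = 640.000 acre.
Then 2735.4 × 640.000 ≈ 1.7507 × 10^6 acre.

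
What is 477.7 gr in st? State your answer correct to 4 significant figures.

0.004874 stone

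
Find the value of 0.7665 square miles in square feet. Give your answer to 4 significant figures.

1 square mile = 2.78784 × 10^7 square feet.
Then 0.7665 × 2.78784 × 10^7 ≈ 2.137 × 10^7 ft².

2.137 × 10^7 ft²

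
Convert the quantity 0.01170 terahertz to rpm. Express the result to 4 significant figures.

7.020e+11 revolutions per minute

1 terahertz = 6.00000e+13 rpm.
Thus 0.01170 × 6.00000e+13 ≈ 7.020e+11 rpm.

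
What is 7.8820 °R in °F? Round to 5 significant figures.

°R = °F + 459.67.
Applying the formula gives -451.79 °F.

-451.79 °F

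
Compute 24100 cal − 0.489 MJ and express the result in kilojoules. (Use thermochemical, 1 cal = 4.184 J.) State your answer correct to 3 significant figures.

-388 kilojoules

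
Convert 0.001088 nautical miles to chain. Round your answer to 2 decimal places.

0.10 chain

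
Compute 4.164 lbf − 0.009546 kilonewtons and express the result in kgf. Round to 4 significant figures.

0.9153 kgf

4.164 lbf = 1.88876 kgf and 0.009546 kN = 0.973421 kgf.
1.88876 − 0.973421 ≈ 0.9153 kgf.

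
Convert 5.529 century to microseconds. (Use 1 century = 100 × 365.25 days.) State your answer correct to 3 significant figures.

1 century = 3.15576 × 10^15 μs.
So 5.529 × 3.15576 × 10^15 ≈ 1.74 × 10^16 μs.

1.74 × 10^16 μs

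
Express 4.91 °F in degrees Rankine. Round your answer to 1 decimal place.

°R = °F + 459.67.
Applying the formula gives 464.6 °R.

464.6 °R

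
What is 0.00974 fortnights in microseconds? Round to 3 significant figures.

1.18 × 10^10 μs

1 fortnight = 1.20960 × 10^12 microseconds.
0.00974 × 1.20960 × 10^12 ≈ 1.18 × 10^10 μs.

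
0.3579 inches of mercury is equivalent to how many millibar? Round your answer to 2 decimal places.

12.12 millibar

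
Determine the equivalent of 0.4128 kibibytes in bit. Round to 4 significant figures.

1 KiB = 8192.00 bit.
Then 0.4128 × 8192.00 ≈ 3382 bit.

3382 bit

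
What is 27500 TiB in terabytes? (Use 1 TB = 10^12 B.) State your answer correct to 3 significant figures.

1 TiB = 1.09951 TB.
So 27500 × 1.09951 ≈ 30200 TB.

30200 TB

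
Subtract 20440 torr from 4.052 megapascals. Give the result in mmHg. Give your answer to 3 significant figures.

4.052 MPa = 30392.5 mmHg and 20440 torr = 20440.0 mmHg.
30392.5 − 20440.0 ≈ 9950 mmHg.

9950 mmHg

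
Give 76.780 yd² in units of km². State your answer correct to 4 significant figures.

1 yd² = 8.36127e-7 km².
Then 76.780 × 8.36127e-7 ≈ 6.420e-5 km².

6.420e-5 km²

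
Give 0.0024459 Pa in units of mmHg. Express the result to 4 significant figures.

1 Pa = 0.00750062 millimeters of mercury.
So 0.0024459 × 0.00750062 ≈ 1.835e-5 mmHg.

1.835e-5 mmHg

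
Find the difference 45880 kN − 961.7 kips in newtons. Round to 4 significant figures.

45880 kN = 4.58800e+7 N and 961.7 kip = 4.27785e+6 N.
4.58800e+7 − 4.27785e+6 ≈ 4.160e+7 N.

4.160e+7 N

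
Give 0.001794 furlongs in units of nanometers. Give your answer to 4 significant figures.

3.609e+8 nm

1 furlong = 2.01168e+11 nm.
So 0.001794 × 2.01168e+11 ≈ 3.609e+8 nm.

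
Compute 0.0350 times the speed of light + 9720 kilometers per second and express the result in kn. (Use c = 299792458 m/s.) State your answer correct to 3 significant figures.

0.0350 c = 2.03962 × 10^7 kn and 9720 km/s = 1.88942 × 10^7 kn.
2.03962 × 10^7 + 1.88942 × 10^7 ≈ 3.93 × 10^7 kn.

3.93 × 10^7 knots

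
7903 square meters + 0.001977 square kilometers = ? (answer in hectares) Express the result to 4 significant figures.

0.9880 ha

7903 m² = 0.790300 ha and 0.001977 km² = 0.197700 ha.
0.790300 + 0.197700 ≈ 0.9880 ha.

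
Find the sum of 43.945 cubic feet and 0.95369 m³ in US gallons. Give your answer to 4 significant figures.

580.7 US gal

43.945 ft³ = 328.731 US gal and 0.95369 m³ = 251.938 US gal.
328.731 + 251.938 ≈ 580.7 US gal.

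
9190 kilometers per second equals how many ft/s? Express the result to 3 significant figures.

3.02 × 10^7 feet per second

1 km/s = 3280.84 ft/s.
Then 9190 × 3280.84 ≈ 3.02 × 10^7 ft/s.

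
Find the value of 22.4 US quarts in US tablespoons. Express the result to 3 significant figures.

1 US quart = 64.0000 US tablespoons.
Then 22.4 × 64.0000 ≈ 1430 US tbsp.

1430 US tbsp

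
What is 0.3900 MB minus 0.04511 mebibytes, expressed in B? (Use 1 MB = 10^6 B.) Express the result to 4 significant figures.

342700 bytes

0.3900 MB = 390000 B and 0.04511 MiB = 47301.3 B.
390000 − 47301.3 ≈ 342700 B.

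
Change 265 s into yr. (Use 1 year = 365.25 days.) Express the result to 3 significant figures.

1 s = 3.16881e-8 yr.
So 265 × 3.16881e-8 ≈ 8.40e-6 yr.

8.40e-6 yr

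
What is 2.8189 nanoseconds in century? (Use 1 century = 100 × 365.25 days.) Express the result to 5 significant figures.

1 ns = 3.16881e-19 century.
2.8189 × 3.16881e-19 ≈ 8.9326e-19 century.

8.9326e-19 century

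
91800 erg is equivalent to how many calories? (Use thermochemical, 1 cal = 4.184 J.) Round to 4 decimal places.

0.0022 calories

1 erg = 2.39006 × 10^-8 cal.
So 91800 × 2.39006 × 10^-8 ≈ 0.0022 cal.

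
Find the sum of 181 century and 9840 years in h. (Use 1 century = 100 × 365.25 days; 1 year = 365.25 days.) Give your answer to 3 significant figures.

2.45 × 10^8 hours

181 century = 1.58665 × 10^8 h and 9840 yr = 8.62574 × 10^7 h.
1.58665 × 10^8 + 8.62574 × 10^7 ≈ 2.45 × 10^8 h.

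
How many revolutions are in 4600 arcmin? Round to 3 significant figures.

0.213 rev

1 arcmin = 4.62963e-5 revolutions.
Thus 4600 × 4.62963e-5 ≈ 0.213 rev.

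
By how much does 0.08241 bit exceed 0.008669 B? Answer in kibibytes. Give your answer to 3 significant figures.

0.08241 bit = 1.00598e-5 KiB and 0.008669 B = 8.46582e-6 KiB.
1.00598e-5 − 8.46582e-6 ≈ 1.59e-6 KiB.

1.59e-6 kibibytes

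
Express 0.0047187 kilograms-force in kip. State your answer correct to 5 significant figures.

1 kilogram-force = 0.00220462 kips.
Thus 0.0047187 × 0.00220462 ≈ 1.0403 × 10^-5 kip.

1.0403 × 10^-5 kips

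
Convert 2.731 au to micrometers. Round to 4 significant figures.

1 astronomical unit = 1.49598e+17 micrometers.
2.731 × 1.49598e+17 ≈ 4.086e+17 μm.

4.086e+17 μm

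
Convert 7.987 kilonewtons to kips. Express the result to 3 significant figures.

1.80 kips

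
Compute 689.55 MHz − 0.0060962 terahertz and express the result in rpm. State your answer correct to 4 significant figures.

689.55 MHz = 4.13730 × 10^10 rpm and 0.0060962 THz = 3.65772 × 10^11 rpm.
4.13730 × 10^10 − 3.65772 × 10^11 ≈ -3.244 × 10^11 rpm.

-3.244 × 10^11 rpm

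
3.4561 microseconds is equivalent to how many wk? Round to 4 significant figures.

1 μs = 1.65344e-12 wk.
Then 3.4561 × 1.65344e-12 ≈ 5.714e-12 wk.

5.714e-12 wk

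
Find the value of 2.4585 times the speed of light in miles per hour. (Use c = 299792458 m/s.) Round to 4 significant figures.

1.649e+9 mph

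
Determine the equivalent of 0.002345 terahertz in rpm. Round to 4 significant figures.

1.407 × 10^11 rpm

1 THz = 6.00000 × 10^13 revolutions per minute.
Then 0.002345 × 6.00000 × 10^13 ≈ 1.407 × 10^11 rpm.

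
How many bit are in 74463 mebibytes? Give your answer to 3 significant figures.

6.25 × 10^11 bit

1 mebibyte = 8.38861 × 10^6 bits.
Thus 74463 × 8.38861 × 10^6 ≈ 6.25 × 10^11 bit.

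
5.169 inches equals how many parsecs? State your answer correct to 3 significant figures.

4.25 × 10^-18 pc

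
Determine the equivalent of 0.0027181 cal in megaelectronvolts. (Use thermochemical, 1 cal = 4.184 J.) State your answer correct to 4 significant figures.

1 calorie = 2.61145e+13 MeV.
0.0027181 × 2.61145e+13 ≈ 7.098e+10 MeV.

7.098e+10 megaelectronvolts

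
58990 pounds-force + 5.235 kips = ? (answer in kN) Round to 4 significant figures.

285.7 kilonewtons

58990 lbf = 262.401 kN and 5.235 kip = 23.2864 kN.
262.401 + 23.2864 ≈ 285.7 kN.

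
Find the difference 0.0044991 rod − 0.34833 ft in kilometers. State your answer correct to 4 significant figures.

-8.354 × 10^-5 km

0.0044991 rod = 2.26269 × 10^-5 km and 0.34833 ft = 0.000106171 km.
2.26269 × 10^-5 − 0.000106171 ≈ -8.354 × 10^-5 km.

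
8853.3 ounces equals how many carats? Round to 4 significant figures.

1.255 × 10^6 carats

1 ounce = 141.748 ct.
Thus 8853.3 × 141.748 ≈ 1.255 × 10^6 ct.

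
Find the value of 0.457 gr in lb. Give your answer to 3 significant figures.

6.53 × 10^-5 pounds

1 gr = 0.000142857 lb.
Then 0.457 × 0.000142857 ≈ 6.53 × 10^-5 lb.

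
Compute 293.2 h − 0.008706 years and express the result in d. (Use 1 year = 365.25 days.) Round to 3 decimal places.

293.2 h = 12.2167 d and 0.008706 yr = 3.17987 d.
12.2167 − 3.17987 ≈ 9.037 d.

9.037 d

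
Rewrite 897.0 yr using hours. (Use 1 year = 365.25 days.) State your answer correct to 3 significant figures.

7.86e+6 h

1 yr = 8766.00 h.
897.0 × 8766.00 ≈ 7.86e+6 h.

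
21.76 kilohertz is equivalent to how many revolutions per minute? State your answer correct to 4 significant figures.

1.306e+6 rpm

1 kilohertz = 60000.0 rpm.
Then 21.76 × 60000.0 ≈ 1.306e+6 rpm.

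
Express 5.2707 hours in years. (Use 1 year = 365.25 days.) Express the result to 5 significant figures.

0.00060127 yr

1 h = 0.000114077 years.
So 5.2707 × 0.000114077 ≈ 0.00060127 yr.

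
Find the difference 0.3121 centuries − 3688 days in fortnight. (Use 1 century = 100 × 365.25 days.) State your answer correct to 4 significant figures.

550.8 fortnights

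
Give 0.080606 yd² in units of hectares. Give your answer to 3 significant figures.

6.74 × 10^-6 hectares

1 square yard = 8.36127 × 10^-5 ha.
Then 0.080606 × 8.36127 × 10^-5 ≈ 6.74 × 10^-6 ha.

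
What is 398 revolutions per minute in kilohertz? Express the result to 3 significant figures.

0.00663 kilohertz

1 revolution per minute = 1.66667e-5 kHz.
398 × 1.66667e-5 ≈ 0.00663 kHz.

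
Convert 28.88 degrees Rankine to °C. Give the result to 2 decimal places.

°R = (°C + 273.15) × 9/5.
Applying the formula gives -257.11 °C.

-257.11 °C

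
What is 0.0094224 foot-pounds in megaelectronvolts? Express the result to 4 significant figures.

1 foot-pound = 8.46235e+12 megaelectronvolts.
Then 0.0094224 × 8.46235e+12 ≈ 7.974e+10 MeV.

7.974e+10 MeV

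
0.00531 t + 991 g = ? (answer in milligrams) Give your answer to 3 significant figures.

0.00531 t = 5.31000e+6 mg and 991 g = 991000 mg.
5.31000e+6 + 991000 ≈ 6.30e+6 mg.

6.30e+6 mg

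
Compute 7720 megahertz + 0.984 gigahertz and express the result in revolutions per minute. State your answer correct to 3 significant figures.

5.22 × 10^11 rpm

7720 MHz = 4.63200 × 10^11 rpm and 0.984 GHz = 5.90400 × 10^10 rpm.
4.63200 × 10^11 + 5.90400 × 10^10 ≈ 5.22 × 10^11 rpm.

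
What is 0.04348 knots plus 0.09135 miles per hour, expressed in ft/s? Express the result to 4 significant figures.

0.2074 ft/s

0.04348 kn = 0.0733860 ft/s and 0.09135 mph = 0.133980 ft/s.
0.0733860 + 0.133980 ≈ 0.2074 ft/s.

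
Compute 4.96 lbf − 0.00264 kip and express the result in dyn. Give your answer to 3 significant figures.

1.03e+6 dynes

4.96 lbf = 2.20632e+6 dyn and 0.00264 kip = 1.17433e+6 dyn.
2.20632e+6 − 1.17433e+6 ≈ 1.03e+6 dyn.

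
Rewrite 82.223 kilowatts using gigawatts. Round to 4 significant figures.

8.222e-5 gigawatts

1 kW = 1.00000e-6 GW.
Then 82.223 × 1.00000e-6 ≈ 8.222e-5 GW.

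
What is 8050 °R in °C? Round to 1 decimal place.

4199.1 °C

°R = (°C + 273.15) × 9/5.
Applying the formula gives 4199.1 °C.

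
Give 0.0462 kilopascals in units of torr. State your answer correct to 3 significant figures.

1 kilopascal = 7.50062 torr.
So 0.0462 × 7.50062 ≈ 0.347 torr.

0.347 torr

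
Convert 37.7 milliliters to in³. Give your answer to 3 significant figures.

1 milliliter = 0.0610237 cubic inches.
37.7 × 0.0610237 ≈ 2.30 in³.

2.30 in³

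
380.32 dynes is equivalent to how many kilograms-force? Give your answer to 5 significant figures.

0.00038782 kgf

1 dyne = 1.01972e-6 kgf.
Then 380.32 × 1.01972e-6 ≈ 0.00038782 kgf.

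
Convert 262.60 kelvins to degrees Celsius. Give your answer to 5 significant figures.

K = °C + 273.15.
Applying the formula gives -10.550 °C.

-10.550 degrees Celsius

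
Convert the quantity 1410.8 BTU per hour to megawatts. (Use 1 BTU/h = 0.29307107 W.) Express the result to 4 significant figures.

0.0004135 MW

1 BTU per hour = 2.93071e-7 MW.
Thus 1410.8 × 2.93071e-7 ≈ 0.0004135 MW.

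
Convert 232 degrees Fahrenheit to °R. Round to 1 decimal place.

°R = °F + 459.67.
Applying the formula gives 691.7 °R.

691.7 °R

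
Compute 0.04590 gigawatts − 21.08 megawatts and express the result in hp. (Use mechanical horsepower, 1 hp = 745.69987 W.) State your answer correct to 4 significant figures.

33280 hp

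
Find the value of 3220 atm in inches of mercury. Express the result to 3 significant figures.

96300 inHg

1 atm = 29.9213 inches of mercury.
Thus 3220 × 29.9213 ≈ 96300 inHg.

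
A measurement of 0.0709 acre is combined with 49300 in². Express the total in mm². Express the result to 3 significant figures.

3.19 × 10^8 mm²

0.0709 acre = 2.86922 × 10^8 mm² and 49300 in² = 3.18064 × 10^7 mm².
2.86922 × 10^8 + 3.18064 × 10^7 ≈ 3.19 × 10^8 mm².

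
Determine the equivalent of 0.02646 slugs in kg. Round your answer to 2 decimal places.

0.39 kg

1 slug = 14.5939 kilograms.
So 0.02646 × 14.5939 ≈ 0.39 kg.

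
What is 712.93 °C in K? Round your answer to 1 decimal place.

986.1 K

K = °C + 273.15.
Applying the formula gives 986.1 K.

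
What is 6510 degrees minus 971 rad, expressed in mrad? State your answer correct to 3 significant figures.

-857000 mrad

6510 ° = 113621 mrad and 971 rad = 971000 mrad.
113621 − 971000 ≈ -857000 mrad.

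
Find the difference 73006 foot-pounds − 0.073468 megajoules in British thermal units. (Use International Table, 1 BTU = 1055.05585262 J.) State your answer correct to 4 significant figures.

24.18 British thermal units

73006 ft·lbf = 93.8176 BTU and 0.073468 MJ = 69.6342 BTU.
93.8176 − 69.6342 ≈ 24.18 BTU.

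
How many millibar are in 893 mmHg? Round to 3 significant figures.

1 mmHg = 1.33322 mbar.
Then 893 × 1.33322 ≈ 1190 mbar.

1190 mbar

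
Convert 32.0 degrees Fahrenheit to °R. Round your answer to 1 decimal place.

°R = °F + 459.67.
Applying the formula gives 491.7 °R.

491.7 °R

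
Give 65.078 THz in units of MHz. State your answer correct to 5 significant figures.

1 THz = 1.00000 × 10^6 megahertz.
65.078 × 1.00000 × 10^6 ≈ 6.5078 × 10^7 MHz.

6.5078 × 10^7 megahertz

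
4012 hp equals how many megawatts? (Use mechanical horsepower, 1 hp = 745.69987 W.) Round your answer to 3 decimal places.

2.992 megawatts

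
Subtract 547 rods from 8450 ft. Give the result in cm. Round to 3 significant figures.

8450 ft = 257556 cm and 547 rod = 275097 cm.
257556 − 275097 ≈ -17500 cm.

-17500 centimeters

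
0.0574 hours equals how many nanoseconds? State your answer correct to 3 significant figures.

1 hour = 3.60000e+12 ns.
Then 0.0574 × 3.60000e+12 ≈ 2.07e+11 ns.

2.07e+11 nanoseconds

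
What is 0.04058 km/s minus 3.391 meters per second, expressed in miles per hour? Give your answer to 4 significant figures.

0.04058 km/s = 90.7749 mph and 3.391 m/s = 7.58545 mph.
90.7749 − 7.58545 ≈ 83.19 mph.

83.19 mph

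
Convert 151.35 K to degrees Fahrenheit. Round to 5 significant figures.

K = (°F + 459.67) × 5/9.
Applying the formula gives -187.24 °F.

-187.24 °F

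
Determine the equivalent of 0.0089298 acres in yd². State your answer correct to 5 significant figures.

43.220 square yards

1 acre = 4840.00 yd².
Then 0.0089298 × 4840.00 ≈ 43.220 yd².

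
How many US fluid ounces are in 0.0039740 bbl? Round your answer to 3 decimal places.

21.364 US fluid ounces

1 bbl = 5376.00 US fl oz.
So 0.0039740 × 5376.00 ≈ 21.364 US fl oz.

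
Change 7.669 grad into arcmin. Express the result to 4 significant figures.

1 grad = 54.0000 arcminutes.
7.669 × 54.0000 ≈ 414.1 arcmin.

414.1 arcminutes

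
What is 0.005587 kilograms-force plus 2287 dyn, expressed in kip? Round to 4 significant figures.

1.746e-5 kip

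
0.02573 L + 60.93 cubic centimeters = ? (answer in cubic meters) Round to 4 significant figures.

0.02573 L = 2.57300e-5 m³ and 60.93 cm³ = 6.09300e-5 m³.
2.57300e-5 + 6.09300e-5 ≈ 8.666e-5 m³.

8.666e-5 m³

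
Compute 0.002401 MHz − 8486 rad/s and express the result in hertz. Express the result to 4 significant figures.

0.002401 MHz = 2401.00 Hz and 8486 rad/s = 1350.59 Hz.
2401.00 − 1350.59 ≈ 1050 Hz.

1050 hertz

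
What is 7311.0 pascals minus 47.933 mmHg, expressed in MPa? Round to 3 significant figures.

0.000920 MPa

7311.0 Pa = 0.00731100 MPa and 47.933 mmHg = 0.00639054 MPa.
0.00731100 − 0.00639054 ≈ 0.000920 MPa.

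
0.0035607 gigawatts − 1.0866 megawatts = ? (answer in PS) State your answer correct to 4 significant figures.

3364 PS

0.0035607 GW = 4841.20 PS and 1.0866 MW = 1477.36 PS.
4841.20 − 1477.36 ≈ 3364 PS.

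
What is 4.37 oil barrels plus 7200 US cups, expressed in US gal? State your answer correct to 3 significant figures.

634 US gal

4.37 bbl = 183.540 US gal and 7200 US cup = 450.000 US gal.
183.540 + 450.000 ≈ 634 US gal.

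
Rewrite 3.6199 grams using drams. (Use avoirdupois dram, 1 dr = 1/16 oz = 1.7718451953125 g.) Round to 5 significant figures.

2.0430 dr

1 g = 0.564383 drams.
3.6199 × 0.564383 ≈ 2.0430 dr.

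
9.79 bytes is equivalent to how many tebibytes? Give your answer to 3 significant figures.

1 B = 9.09495 × 10^-13 tebibytes.
Thus 9.79 × 9.09495 × 10^-13 ≈ 8.90 × 10^-12 TiB.

8.90 × 10^-12 tebibytes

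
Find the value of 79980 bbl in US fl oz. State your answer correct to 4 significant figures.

4.300 × 10^8 US fluid ounces

1 bbl = 5376.00 US fluid ounces.
79980 × 5376.00 ≈ 4.300 × 10^8 US fl oz.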